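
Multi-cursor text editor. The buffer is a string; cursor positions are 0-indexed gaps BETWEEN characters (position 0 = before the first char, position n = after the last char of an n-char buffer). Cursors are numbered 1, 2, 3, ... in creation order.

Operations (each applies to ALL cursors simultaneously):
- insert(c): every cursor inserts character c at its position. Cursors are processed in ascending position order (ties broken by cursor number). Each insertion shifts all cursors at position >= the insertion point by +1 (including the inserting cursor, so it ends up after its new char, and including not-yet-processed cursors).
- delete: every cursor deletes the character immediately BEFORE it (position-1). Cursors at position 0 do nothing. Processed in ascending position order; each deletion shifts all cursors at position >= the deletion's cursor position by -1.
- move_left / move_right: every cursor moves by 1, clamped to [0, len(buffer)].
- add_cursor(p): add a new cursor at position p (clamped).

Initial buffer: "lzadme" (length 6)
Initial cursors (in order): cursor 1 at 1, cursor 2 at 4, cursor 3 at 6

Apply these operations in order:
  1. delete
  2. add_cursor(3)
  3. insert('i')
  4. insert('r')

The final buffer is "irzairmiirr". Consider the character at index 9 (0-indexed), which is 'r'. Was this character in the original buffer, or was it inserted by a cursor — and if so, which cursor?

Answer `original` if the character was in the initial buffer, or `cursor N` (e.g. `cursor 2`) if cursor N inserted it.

Answer: cursor 3

Derivation:
After op 1 (delete): buffer="zam" (len 3), cursors c1@0 c2@2 c3@3, authorship ...
After op 2 (add_cursor(3)): buffer="zam" (len 3), cursors c1@0 c2@2 c3@3 c4@3, authorship ...
After op 3 (insert('i')): buffer="izaimii" (len 7), cursors c1@1 c2@4 c3@7 c4@7, authorship 1..2.34
After op 4 (insert('r')): buffer="irzairmiirr" (len 11), cursors c1@2 c2@6 c3@11 c4@11, authorship 11..22.3434
Authorship (.=original, N=cursor N): 1 1 . . 2 2 . 3 4 3 4
Index 9: author = 3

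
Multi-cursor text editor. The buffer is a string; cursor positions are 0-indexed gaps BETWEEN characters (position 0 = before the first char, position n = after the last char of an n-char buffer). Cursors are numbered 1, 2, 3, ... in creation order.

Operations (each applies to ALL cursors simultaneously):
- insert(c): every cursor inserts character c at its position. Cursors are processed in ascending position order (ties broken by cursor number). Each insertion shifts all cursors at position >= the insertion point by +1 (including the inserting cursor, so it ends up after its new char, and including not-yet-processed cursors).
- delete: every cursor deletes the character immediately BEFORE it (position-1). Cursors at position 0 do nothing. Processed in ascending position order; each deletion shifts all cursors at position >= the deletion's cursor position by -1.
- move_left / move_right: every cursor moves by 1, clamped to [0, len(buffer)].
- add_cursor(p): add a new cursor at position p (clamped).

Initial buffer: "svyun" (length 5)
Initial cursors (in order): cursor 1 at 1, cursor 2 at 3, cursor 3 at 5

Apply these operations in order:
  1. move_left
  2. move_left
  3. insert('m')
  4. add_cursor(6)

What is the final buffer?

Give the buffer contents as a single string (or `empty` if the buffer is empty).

Answer: msmvymun

Derivation:
After op 1 (move_left): buffer="svyun" (len 5), cursors c1@0 c2@2 c3@4, authorship .....
After op 2 (move_left): buffer="svyun" (len 5), cursors c1@0 c2@1 c3@3, authorship .....
After op 3 (insert('m')): buffer="msmvymun" (len 8), cursors c1@1 c2@3 c3@6, authorship 1.2..3..
After op 4 (add_cursor(6)): buffer="msmvymun" (len 8), cursors c1@1 c2@3 c3@6 c4@6, authorship 1.2..3..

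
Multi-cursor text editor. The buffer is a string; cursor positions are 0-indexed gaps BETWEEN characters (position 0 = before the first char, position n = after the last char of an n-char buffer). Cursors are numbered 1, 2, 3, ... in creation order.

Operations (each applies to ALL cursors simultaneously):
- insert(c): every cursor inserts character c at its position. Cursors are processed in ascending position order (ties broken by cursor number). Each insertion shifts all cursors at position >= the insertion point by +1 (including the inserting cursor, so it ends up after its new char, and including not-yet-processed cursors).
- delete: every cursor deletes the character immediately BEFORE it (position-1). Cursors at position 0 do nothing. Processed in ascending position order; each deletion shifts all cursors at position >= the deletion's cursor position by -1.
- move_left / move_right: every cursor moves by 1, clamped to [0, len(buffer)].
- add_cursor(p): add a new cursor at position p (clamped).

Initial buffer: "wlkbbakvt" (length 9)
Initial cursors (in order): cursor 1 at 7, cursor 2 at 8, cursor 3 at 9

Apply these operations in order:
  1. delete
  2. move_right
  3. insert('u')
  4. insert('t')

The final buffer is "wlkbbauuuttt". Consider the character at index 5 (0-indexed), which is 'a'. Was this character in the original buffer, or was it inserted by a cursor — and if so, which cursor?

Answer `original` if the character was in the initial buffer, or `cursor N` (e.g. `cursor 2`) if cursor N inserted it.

Answer: original

Derivation:
After op 1 (delete): buffer="wlkbba" (len 6), cursors c1@6 c2@6 c3@6, authorship ......
After op 2 (move_right): buffer="wlkbba" (len 6), cursors c1@6 c2@6 c3@6, authorship ......
After op 3 (insert('u')): buffer="wlkbbauuu" (len 9), cursors c1@9 c2@9 c3@9, authorship ......123
After op 4 (insert('t')): buffer="wlkbbauuuttt" (len 12), cursors c1@12 c2@12 c3@12, authorship ......123123
Authorship (.=original, N=cursor N): . . . . . . 1 2 3 1 2 3
Index 5: author = original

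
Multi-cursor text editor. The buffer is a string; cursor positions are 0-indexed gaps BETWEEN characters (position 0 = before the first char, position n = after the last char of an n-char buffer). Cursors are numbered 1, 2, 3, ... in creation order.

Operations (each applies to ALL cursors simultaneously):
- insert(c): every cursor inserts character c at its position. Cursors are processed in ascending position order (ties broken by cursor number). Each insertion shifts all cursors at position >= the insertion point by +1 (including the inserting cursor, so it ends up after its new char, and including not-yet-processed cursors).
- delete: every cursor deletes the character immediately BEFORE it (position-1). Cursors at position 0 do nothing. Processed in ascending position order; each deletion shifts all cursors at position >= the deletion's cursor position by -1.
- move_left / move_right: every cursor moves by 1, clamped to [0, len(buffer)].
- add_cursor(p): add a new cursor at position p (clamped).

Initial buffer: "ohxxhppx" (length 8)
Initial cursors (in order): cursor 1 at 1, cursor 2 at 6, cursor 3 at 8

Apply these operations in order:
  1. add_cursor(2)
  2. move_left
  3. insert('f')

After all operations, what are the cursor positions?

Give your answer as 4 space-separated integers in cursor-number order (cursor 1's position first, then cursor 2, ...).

Answer: 1 8 11 3

Derivation:
After op 1 (add_cursor(2)): buffer="ohxxhppx" (len 8), cursors c1@1 c4@2 c2@6 c3@8, authorship ........
After op 2 (move_left): buffer="ohxxhppx" (len 8), cursors c1@0 c4@1 c2@5 c3@7, authorship ........
After op 3 (insert('f')): buffer="fofhxxhfppfx" (len 12), cursors c1@1 c4@3 c2@8 c3@11, authorship 1.4....2..3.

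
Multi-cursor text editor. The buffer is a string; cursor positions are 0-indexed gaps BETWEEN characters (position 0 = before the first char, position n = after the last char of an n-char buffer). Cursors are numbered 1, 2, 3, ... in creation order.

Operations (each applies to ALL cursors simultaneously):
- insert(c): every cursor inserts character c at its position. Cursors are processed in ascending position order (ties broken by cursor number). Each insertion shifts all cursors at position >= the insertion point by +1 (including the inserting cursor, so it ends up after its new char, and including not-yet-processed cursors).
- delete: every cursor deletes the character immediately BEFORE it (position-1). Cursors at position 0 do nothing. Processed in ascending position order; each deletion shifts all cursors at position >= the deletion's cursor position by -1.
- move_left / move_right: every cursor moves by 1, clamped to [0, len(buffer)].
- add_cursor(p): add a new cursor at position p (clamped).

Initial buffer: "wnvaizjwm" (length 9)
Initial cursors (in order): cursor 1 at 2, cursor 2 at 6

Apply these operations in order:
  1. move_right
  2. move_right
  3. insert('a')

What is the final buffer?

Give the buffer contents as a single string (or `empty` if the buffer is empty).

Answer: wnvaaizjwam

Derivation:
After op 1 (move_right): buffer="wnvaizjwm" (len 9), cursors c1@3 c2@7, authorship .........
After op 2 (move_right): buffer="wnvaizjwm" (len 9), cursors c1@4 c2@8, authorship .........
After op 3 (insert('a')): buffer="wnvaaizjwam" (len 11), cursors c1@5 c2@10, authorship ....1....2.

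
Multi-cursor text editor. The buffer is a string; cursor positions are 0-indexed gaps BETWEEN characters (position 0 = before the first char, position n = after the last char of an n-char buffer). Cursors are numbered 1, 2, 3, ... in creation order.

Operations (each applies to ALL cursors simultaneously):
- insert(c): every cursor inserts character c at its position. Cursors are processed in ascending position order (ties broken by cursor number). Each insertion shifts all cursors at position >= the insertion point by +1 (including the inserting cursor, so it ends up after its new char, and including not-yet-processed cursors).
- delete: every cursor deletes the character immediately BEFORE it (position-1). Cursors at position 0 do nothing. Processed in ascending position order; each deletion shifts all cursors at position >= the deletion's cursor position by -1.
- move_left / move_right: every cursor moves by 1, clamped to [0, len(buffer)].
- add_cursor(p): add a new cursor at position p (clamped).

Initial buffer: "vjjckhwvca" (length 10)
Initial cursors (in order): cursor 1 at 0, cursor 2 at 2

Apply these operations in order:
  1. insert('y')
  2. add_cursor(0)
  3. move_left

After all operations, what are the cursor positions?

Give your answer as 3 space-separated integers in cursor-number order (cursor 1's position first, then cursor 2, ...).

Answer: 0 3 0

Derivation:
After op 1 (insert('y')): buffer="yvjyjckhwvca" (len 12), cursors c1@1 c2@4, authorship 1..2........
After op 2 (add_cursor(0)): buffer="yvjyjckhwvca" (len 12), cursors c3@0 c1@1 c2@4, authorship 1..2........
After op 3 (move_left): buffer="yvjyjckhwvca" (len 12), cursors c1@0 c3@0 c2@3, authorship 1..2........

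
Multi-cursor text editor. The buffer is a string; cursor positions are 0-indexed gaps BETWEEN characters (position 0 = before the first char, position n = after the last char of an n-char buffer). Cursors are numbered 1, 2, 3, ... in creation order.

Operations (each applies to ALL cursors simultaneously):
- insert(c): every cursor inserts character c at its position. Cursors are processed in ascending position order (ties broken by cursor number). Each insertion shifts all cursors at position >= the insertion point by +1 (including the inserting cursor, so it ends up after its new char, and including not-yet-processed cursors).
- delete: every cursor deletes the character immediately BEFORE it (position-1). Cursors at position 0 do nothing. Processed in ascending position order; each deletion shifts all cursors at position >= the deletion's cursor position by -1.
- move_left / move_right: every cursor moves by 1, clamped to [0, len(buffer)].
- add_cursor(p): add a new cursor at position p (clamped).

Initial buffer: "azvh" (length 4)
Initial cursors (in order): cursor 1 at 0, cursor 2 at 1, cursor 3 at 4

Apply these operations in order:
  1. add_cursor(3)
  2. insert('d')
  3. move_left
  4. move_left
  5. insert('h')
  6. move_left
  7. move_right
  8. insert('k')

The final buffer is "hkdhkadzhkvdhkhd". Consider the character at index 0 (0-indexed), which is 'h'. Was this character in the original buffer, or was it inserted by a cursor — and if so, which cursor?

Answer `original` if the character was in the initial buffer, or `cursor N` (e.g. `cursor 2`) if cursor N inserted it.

After op 1 (add_cursor(3)): buffer="azvh" (len 4), cursors c1@0 c2@1 c4@3 c3@4, authorship ....
After op 2 (insert('d')): buffer="dadzvdhd" (len 8), cursors c1@1 c2@3 c4@6 c3@8, authorship 1.2..4.3
After op 3 (move_left): buffer="dadzvdhd" (len 8), cursors c1@0 c2@2 c4@5 c3@7, authorship 1.2..4.3
After op 4 (move_left): buffer="dadzvdhd" (len 8), cursors c1@0 c2@1 c4@4 c3@6, authorship 1.2..4.3
After op 5 (insert('h')): buffer="hdhadzhvdhhd" (len 12), cursors c1@1 c2@3 c4@7 c3@10, authorship 112.2.4.43.3
After op 6 (move_left): buffer="hdhadzhvdhhd" (len 12), cursors c1@0 c2@2 c4@6 c3@9, authorship 112.2.4.43.3
After op 7 (move_right): buffer="hdhadzhvdhhd" (len 12), cursors c1@1 c2@3 c4@7 c3@10, authorship 112.2.4.43.3
After op 8 (insert('k')): buffer="hkdhkadzhkvdhkhd" (len 16), cursors c1@2 c2@5 c4@10 c3@14, authorship 11122.2.44.433.3
Authorship (.=original, N=cursor N): 1 1 1 2 2 . 2 . 4 4 . 4 3 3 . 3
Index 0: author = 1

Answer: cursor 1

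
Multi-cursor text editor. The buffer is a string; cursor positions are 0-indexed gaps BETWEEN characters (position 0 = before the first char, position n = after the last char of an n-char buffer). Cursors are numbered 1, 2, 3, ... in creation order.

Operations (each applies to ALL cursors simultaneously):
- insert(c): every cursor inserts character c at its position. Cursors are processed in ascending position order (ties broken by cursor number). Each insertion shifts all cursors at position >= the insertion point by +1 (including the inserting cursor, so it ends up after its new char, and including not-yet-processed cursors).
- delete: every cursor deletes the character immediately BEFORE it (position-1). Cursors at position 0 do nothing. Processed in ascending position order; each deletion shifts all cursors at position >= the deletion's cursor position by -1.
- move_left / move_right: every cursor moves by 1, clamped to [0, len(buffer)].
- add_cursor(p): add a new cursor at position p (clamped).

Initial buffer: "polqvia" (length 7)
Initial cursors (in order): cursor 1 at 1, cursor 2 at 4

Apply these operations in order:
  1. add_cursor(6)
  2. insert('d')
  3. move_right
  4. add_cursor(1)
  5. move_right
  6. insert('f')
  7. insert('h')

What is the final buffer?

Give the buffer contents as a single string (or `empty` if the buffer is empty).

Answer: pdfholfhqdvifhdafh

Derivation:
After op 1 (add_cursor(6)): buffer="polqvia" (len 7), cursors c1@1 c2@4 c3@6, authorship .......
After op 2 (insert('d')): buffer="pdolqdvida" (len 10), cursors c1@2 c2@6 c3@9, authorship .1...2..3.
After op 3 (move_right): buffer="pdolqdvida" (len 10), cursors c1@3 c2@7 c3@10, authorship .1...2..3.
After op 4 (add_cursor(1)): buffer="pdolqdvida" (len 10), cursors c4@1 c1@3 c2@7 c3@10, authorship .1...2..3.
After op 5 (move_right): buffer="pdolqdvida" (len 10), cursors c4@2 c1@4 c2@8 c3@10, authorship .1...2..3.
After op 6 (insert('f')): buffer="pdfolfqdvifdaf" (len 14), cursors c4@3 c1@6 c2@11 c3@14, authorship .14..1.2..23.3
After op 7 (insert('h')): buffer="pdfholfhqdvifhdafh" (len 18), cursors c4@4 c1@8 c2@14 c3@18, authorship .144..11.2..223.33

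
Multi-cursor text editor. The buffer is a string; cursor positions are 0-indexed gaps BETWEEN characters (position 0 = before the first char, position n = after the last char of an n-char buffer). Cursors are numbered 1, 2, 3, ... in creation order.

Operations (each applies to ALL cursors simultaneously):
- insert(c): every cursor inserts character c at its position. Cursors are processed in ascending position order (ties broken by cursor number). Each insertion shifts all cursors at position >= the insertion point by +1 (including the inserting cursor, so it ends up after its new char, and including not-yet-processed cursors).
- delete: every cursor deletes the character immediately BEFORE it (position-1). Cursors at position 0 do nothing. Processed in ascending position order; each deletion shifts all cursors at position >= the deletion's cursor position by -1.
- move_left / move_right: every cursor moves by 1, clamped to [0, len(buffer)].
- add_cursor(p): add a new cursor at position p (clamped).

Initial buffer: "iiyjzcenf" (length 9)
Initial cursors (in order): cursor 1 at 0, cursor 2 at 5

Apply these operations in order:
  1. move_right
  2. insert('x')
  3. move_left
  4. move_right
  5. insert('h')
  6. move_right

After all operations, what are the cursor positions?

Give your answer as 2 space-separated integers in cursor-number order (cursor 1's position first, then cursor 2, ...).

Answer: 4 11

Derivation:
After op 1 (move_right): buffer="iiyjzcenf" (len 9), cursors c1@1 c2@6, authorship .........
After op 2 (insert('x')): buffer="ixiyjzcxenf" (len 11), cursors c1@2 c2@8, authorship .1.....2...
After op 3 (move_left): buffer="ixiyjzcxenf" (len 11), cursors c1@1 c2@7, authorship .1.....2...
After op 4 (move_right): buffer="ixiyjzcxenf" (len 11), cursors c1@2 c2@8, authorship .1.....2...
After op 5 (insert('h')): buffer="ixhiyjzcxhenf" (len 13), cursors c1@3 c2@10, authorship .11.....22...
After op 6 (move_right): buffer="ixhiyjzcxhenf" (len 13), cursors c1@4 c2@11, authorship .11.....22...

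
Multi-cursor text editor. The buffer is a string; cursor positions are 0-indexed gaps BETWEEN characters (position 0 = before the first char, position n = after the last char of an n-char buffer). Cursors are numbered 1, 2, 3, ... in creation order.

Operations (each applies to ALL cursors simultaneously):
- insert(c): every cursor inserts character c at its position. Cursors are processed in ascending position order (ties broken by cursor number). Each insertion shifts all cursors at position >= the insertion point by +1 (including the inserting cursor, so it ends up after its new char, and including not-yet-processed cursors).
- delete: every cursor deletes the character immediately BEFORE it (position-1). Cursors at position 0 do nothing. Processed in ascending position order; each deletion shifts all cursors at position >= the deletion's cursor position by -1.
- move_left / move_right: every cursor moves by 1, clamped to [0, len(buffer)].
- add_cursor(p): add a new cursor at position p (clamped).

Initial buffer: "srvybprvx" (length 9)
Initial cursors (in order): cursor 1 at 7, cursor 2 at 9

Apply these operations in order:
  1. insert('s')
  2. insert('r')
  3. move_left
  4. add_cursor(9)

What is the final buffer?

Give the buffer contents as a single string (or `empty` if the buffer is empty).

After op 1 (insert('s')): buffer="srvybprsvxs" (len 11), cursors c1@8 c2@11, authorship .......1..2
After op 2 (insert('r')): buffer="srvybprsrvxsr" (len 13), cursors c1@9 c2@13, authorship .......11..22
After op 3 (move_left): buffer="srvybprsrvxsr" (len 13), cursors c1@8 c2@12, authorship .......11..22
After op 4 (add_cursor(9)): buffer="srvybprsrvxsr" (len 13), cursors c1@8 c3@9 c2@12, authorship .......11..22

Answer: srvybprsrvxsr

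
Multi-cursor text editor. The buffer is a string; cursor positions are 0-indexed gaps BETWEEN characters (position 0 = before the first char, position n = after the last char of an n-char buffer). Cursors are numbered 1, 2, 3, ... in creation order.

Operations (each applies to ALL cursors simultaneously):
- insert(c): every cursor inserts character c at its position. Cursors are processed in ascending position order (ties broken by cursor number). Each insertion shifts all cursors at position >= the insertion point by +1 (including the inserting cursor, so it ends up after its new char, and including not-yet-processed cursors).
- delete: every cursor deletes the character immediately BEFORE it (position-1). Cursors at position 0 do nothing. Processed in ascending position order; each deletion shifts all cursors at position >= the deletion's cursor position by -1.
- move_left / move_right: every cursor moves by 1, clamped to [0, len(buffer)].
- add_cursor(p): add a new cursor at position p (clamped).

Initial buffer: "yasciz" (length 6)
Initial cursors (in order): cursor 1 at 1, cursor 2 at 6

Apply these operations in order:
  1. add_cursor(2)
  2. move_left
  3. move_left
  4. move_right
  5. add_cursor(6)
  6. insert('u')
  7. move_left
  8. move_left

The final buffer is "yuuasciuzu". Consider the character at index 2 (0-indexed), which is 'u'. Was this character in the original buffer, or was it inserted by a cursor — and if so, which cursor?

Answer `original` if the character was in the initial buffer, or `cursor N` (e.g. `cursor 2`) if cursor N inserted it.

After op 1 (add_cursor(2)): buffer="yasciz" (len 6), cursors c1@1 c3@2 c2@6, authorship ......
After op 2 (move_left): buffer="yasciz" (len 6), cursors c1@0 c3@1 c2@5, authorship ......
After op 3 (move_left): buffer="yasciz" (len 6), cursors c1@0 c3@0 c2@4, authorship ......
After op 4 (move_right): buffer="yasciz" (len 6), cursors c1@1 c3@1 c2@5, authorship ......
After op 5 (add_cursor(6)): buffer="yasciz" (len 6), cursors c1@1 c3@1 c2@5 c4@6, authorship ......
After op 6 (insert('u')): buffer="yuuasciuzu" (len 10), cursors c1@3 c3@3 c2@8 c4@10, authorship .13....2.4
After op 7 (move_left): buffer="yuuasciuzu" (len 10), cursors c1@2 c3@2 c2@7 c4@9, authorship .13....2.4
After op 8 (move_left): buffer="yuuasciuzu" (len 10), cursors c1@1 c3@1 c2@6 c4@8, authorship .13....2.4
Authorship (.=original, N=cursor N): . 1 3 . . . . 2 . 4
Index 2: author = 3

Answer: cursor 3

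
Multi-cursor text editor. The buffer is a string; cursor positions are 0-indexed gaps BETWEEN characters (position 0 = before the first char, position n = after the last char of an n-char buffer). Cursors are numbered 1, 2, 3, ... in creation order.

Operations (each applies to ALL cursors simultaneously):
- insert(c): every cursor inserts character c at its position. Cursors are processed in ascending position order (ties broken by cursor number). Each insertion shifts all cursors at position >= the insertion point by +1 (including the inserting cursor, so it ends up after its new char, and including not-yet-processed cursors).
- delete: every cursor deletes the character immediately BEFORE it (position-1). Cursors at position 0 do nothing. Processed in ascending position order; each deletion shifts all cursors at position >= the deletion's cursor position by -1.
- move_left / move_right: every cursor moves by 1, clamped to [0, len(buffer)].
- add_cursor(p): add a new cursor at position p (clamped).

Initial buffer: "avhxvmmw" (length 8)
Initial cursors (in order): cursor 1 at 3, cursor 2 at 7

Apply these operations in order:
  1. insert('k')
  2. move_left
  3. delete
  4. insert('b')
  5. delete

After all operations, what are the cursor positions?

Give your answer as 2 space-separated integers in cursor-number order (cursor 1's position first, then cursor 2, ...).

Answer: 2 6

Derivation:
After op 1 (insert('k')): buffer="avhkxvmmkw" (len 10), cursors c1@4 c2@9, authorship ...1....2.
After op 2 (move_left): buffer="avhkxvmmkw" (len 10), cursors c1@3 c2@8, authorship ...1....2.
After op 3 (delete): buffer="avkxvmkw" (len 8), cursors c1@2 c2@6, authorship ..1...2.
After op 4 (insert('b')): buffer="avbkxvmbkw" (len 10), cursors c1@3 c2@8, authorship ..11...22.
After op 5 (delete): buffer="avkxvmkw" (len 8), cursors c1@2 c2@6, authorship ..1...2.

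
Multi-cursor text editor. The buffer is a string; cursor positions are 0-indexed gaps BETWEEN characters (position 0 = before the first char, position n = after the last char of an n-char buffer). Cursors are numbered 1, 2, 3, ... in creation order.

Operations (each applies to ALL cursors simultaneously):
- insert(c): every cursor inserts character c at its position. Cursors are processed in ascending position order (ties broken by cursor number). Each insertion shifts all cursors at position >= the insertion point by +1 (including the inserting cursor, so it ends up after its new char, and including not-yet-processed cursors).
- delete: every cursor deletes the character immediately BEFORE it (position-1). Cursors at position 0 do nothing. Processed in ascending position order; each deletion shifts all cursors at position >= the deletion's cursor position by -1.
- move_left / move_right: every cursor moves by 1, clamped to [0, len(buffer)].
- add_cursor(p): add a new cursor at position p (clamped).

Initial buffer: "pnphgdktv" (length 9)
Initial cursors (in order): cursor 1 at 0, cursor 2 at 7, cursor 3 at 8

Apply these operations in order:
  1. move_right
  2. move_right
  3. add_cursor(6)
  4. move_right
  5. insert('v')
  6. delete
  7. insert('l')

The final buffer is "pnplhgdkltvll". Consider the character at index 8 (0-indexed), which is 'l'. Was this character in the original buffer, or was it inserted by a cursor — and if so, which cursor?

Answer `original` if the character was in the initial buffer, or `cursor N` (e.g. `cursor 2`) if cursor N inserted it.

Answer: cursor 4

Derivation:
After op 1 (move_right): buffer="pnphgdktv" (len 9), cursors c1@1 c2@8 c3@9, authorship .........
After op 2 (move_right): buffer="pnphgdktv" (len 9), cursors c1@2 c2@9 c3@9, authorship .........
After op 3 (add_cursor(6)): buffer="pnphgdktv" (len 9), cursors c1@2 c4@6 c2@9 c3@9, authorship .........
After op 4 (move_right): buffer="pnphgdktv" (len 9), cursors c1@3 c4@7 c2@9 c3@9, authorship .........
After op 5 (insert('v')): buffer="pnpvhgdkvtvvv" (len 13), cursors c1@4 c4@9 c2@13 c3@13, authorship ...1....4..23
After op 6 (delete): buffer="pnphgdktv" (len 9), cursors c1@3 c4@7 c2@9 c3@9, authorship .........
After op 7 (insert('l')): buffer="pnplhgdkltvll" (len 13), cursors c1@4 c4@9 c2@13 c3@13, authorship ...1....4..23
Authorship (.=original, N=cursor N): . . . 1 . . . . 4 . . 2 3
Index 8: author = 4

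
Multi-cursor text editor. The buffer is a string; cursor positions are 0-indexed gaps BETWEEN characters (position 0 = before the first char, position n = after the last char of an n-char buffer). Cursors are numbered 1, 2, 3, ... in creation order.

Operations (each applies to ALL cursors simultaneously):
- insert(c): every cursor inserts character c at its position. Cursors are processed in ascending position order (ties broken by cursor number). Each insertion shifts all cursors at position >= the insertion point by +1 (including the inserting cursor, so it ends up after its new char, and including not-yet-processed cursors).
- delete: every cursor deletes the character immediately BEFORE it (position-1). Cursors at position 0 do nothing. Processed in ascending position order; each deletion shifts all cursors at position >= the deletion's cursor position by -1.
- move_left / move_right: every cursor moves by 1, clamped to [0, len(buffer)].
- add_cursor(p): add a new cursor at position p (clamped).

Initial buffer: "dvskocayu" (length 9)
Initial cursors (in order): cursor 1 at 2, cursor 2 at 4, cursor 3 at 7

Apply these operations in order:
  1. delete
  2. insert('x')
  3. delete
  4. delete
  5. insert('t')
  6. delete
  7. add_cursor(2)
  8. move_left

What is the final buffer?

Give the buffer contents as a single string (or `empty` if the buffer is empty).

Answer: oyu

Derivation:
After op 1 (delete): buffer="dsocyu" (len 6), cursors c1@1 c2@2 c3@4, authorship ......
After op 2 (insert('x')): buffer="dxsxocxyu" (len 9), cursors c1@2 c2@4 c3@7, authorship .1.2..3..
After op 3 (delete): buffer="dsocyu" (len 6), cursors c1@1 c2@2 c3@4, authorship ......
After op 4 (delete): buffer="oyu" (len 3), cursors c1@0 c2@0 c3@1, authorship ...
After op 5 (insert('t')): buffer="ttotyu" (len 6), cursors c1@2 c2@2 c3@4, authorship 12.3..
After op 6 (delete): buffer="oyu" (len 3), cursors c1@0 c2@0 c3@1, authorship ...
After op 7 (add_cursor(2)): buffer="oyu" (len 3), cursors c1@0 c2@0 c3@1 c4@2, authorship ...
After op 8 (move_left): buffer="oyu" (len 3), cursors c1@0 c2@0 c3@0 c4@1, authorship ...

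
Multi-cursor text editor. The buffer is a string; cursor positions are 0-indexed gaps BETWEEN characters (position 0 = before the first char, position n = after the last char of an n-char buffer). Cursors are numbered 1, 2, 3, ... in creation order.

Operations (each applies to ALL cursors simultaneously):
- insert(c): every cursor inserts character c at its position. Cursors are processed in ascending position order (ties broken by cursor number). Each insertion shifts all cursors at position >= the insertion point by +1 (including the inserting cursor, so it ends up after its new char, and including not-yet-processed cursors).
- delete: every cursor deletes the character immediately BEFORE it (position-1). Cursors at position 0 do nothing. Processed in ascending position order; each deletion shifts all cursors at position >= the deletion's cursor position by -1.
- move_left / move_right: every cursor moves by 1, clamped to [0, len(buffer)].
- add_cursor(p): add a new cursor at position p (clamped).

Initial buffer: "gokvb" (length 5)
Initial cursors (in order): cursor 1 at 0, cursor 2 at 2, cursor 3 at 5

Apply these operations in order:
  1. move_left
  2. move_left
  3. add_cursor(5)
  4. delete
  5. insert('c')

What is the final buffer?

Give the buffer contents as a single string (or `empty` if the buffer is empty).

Answer: ccgocvc

Derivation:
After op 1 (move_left): buffer="gokvb" (len 5), cursors c1@0 c2@1 c3@4, authorship .....
After op 2 (move_left): buffer="gokvb" (len 5), cursors c1@0 c2@0 c3@3, authorship .....
After op 3 (add_cursor(5)): buffer="gokvb" (len 5), cursors c1@0 c2@0 c3@3 c4@5, authorship .....
After op 4 (delete): buffer="gov" (len 3), cursors c1@0 c2@0 c3@2 c4@3, authorship ...
After op 5 (insert('c')): buffer="ccgocvc" (len 7), cursors c1@2 c2@2 c3@5 c4@7, authorship 12..3.4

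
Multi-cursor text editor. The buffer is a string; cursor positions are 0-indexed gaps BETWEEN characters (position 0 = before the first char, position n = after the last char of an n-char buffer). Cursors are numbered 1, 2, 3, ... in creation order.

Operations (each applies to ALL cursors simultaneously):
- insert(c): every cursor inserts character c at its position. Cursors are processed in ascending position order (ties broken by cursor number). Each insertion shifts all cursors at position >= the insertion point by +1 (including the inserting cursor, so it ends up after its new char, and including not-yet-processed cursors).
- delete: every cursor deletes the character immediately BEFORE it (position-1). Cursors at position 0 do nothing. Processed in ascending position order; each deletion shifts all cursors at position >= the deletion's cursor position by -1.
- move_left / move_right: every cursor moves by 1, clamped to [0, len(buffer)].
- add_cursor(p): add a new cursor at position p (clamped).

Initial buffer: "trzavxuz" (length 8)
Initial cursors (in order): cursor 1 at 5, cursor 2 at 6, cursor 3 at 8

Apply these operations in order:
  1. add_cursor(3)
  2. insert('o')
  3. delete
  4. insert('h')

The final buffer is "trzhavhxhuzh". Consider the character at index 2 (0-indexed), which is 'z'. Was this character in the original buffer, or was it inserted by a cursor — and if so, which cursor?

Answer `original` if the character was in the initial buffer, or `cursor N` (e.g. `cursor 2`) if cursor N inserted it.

Answer: original

Derivation:
After op 1 (add_cursor(3)): buffer="trzavxuz" (len 8), cursors c4@3 c1@5 c2@6 c3@8, authorship ........
After op 2 (insert('o')): buffer="trzoavoxouzo" (len 12), cursors c4@4 c1@7 c2@9 c3@12, authorship ...4..1.2..3
After op 3 (delete): buffer="trzavxuz" (len 8), cursors c4@3 c1@5 c2@6 c3@8, authorship ........
After op 4 (insert('h')): buffer="trzhavhxhuzh" (len 12), cursors c4@4 c1@7 c2@9 c3@12, authorship ...4..1.2..3
Authorship (.=original, N=cursor N): . . . 4 . . 1 . 2 . . 3
Index 2: author = original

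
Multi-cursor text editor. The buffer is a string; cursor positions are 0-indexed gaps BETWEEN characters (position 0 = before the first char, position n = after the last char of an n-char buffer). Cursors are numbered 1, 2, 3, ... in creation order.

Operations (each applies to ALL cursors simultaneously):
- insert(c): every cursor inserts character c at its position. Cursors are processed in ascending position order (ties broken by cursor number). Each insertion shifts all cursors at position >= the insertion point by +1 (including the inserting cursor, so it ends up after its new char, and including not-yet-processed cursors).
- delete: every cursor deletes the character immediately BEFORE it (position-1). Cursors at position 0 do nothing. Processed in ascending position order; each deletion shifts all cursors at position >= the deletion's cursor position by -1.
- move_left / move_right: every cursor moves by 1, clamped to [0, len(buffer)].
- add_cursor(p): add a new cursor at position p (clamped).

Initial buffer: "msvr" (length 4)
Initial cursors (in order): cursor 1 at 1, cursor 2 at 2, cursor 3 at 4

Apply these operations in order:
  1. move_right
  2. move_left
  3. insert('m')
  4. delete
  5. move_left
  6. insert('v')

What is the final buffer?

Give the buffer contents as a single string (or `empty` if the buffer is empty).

After op 1 (move_right): buffer="msvr" (len 4), cursors c1@2 c2@3 c3@4, authorship ....
After op 2 (move_left): buffer="msvr" (len 4), cursors c1@1 c2@2 c3@3, authorship ....
After op 3 (insert('m')): buffer="mmsmvmr" (len 7), cursors c1@2 c2@4 c3@6, authorship .1.2.3.
After op 4 (delete): buffer="msvr" (len 4), cursors c1@1 c2@2 c3@3, authorship ....
After op 5 (move_left): buffer="msvr" (len 4), cursors c1@0 c2@1 c3@2, authorship ....
After op 6 (insert('v')): buffer="vmvsvvr" (len 7), cursors c1@1 c2@3 c3@5, authorship 1.2.3..

Answer: vmvsvvr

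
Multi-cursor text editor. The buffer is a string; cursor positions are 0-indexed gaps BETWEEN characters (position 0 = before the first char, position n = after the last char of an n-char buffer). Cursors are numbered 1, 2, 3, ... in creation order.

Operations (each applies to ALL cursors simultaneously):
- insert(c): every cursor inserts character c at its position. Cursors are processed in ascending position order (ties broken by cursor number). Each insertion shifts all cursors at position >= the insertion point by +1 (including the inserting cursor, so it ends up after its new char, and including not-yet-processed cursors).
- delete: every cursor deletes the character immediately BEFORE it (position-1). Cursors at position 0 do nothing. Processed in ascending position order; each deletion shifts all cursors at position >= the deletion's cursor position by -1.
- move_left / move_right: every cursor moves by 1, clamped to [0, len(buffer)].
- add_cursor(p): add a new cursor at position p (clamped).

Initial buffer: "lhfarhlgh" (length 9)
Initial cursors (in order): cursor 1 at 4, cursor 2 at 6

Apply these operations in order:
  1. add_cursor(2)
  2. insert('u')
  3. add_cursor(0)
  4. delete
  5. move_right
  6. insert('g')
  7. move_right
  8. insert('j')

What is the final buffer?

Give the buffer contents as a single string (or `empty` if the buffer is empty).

After op 1 (add_cursor(2)): buffer="lhfarhlgh" (len 9), cursors c3@2 c1@4 c2@6, authorship .........
After op 2 (insert('u')): buffer="lhufaurhulgh" (len 12), cursors c3@3 c1@6 c2@9, authorship ..3..1..2...
After op 3 (add_cursor(0)): buffer="lhufaurhulgh" (len 12), cursors c4@0 c3@3 c1@6 c2@9, authorship ..3..1..2...
After op 4 (delete): buffer="lhfarhlgh" (len 9), cursors c4@0 c3@2 c1@4 c2@6, authorship .........
After op 5 (move_right): buffer="lhfarhlgh" (len 9), cursors c4@1 c3@3 c1@5 c2@7, authorship .........
After op 6 (insert('g')): buffer="lghfgarghlggh" (len 13), cursors c4@2 c3@5 c1@8 c2@11, authorship .4..3..1..2..
After op 7 (move_right): buffer="lghfgarghlggh" (len 13), cursors c4@3 c3@6 c1@9 c2@12, authorship .4..3..1..2..
After op 8 (insert('j')): buffer="lghjfgajrghjlggjh" (len 17), cursors c4@4 c3@8 c1@12 c2@16, authorship .4.4.3.3.1.1.2.2.

Answer: lghjfgajrghjlggjh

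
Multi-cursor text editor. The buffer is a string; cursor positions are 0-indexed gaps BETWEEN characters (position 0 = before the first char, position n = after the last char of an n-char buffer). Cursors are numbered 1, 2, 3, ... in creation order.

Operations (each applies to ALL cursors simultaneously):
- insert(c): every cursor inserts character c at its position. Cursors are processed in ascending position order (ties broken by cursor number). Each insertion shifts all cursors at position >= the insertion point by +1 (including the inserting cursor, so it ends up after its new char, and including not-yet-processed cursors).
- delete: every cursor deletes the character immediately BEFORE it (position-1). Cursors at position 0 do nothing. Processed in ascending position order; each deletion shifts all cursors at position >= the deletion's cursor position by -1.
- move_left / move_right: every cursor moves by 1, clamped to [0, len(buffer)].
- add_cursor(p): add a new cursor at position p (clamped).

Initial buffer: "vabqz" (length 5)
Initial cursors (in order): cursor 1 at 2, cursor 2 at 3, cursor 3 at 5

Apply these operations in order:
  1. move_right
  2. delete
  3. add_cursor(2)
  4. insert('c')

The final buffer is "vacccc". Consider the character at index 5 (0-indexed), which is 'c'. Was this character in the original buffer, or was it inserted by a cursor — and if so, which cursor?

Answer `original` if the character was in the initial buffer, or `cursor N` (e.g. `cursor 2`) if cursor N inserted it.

After op 1 (move_right): buffer="vabqz" (len 5), cursors c1@3 c2@4 c3@5, authorship .....
After op 2 (delete): buffer="va" (len 2), cursors c1@2 c2@2 c3@2, authorship ..
After op 3 (add_cursor(2)): buffer="va" (len 2), cursors c1@2 c2@2 c3@2 c4@2, authorship ..
After op 4 (insert('c')): buffer="vacccc" (len 6), cursors c1@6 c2@6 c3@6 c4@6, authorship ..1234
Authorship (.=original, N=cursor N): . . 1 2 3 4
Index 5: author = 4

Answer: cursor 4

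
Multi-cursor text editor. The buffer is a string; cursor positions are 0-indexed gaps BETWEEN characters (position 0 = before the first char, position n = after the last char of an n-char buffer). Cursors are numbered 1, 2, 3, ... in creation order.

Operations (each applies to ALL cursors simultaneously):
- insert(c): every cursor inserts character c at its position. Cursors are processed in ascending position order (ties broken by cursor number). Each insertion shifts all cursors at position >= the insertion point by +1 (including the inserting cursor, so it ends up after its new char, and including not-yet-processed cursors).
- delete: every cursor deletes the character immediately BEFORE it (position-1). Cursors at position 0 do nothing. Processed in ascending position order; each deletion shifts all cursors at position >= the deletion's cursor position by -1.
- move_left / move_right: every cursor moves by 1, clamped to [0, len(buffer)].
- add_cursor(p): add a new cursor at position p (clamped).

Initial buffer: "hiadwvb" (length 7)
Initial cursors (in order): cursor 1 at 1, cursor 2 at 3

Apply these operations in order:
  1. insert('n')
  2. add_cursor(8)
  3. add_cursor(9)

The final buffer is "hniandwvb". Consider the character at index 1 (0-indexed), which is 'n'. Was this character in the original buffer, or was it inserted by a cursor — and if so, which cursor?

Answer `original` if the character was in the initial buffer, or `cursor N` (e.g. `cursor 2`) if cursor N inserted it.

Answer: cursor 1

Derivation:
After op 1 (insert('n')): buffer="hniandwvb" (len 9), cursors c1@2 c2@5, authorship .1..2....
After op 2 (add_cursor(8)): buffer="hniandwvb" (len 9), cursors c1@2 c2@5 c3@8, authorship .1..2....
After op 3 (add_cursor(9)): buffer="hniandwvb" (len 9), cursors c1@2 c2@5 c3@8 c4@9, authorship .1..2....
Authorship (.=original, N=cursor N): . 1 . . 2 . . . .
Index 1: author = 1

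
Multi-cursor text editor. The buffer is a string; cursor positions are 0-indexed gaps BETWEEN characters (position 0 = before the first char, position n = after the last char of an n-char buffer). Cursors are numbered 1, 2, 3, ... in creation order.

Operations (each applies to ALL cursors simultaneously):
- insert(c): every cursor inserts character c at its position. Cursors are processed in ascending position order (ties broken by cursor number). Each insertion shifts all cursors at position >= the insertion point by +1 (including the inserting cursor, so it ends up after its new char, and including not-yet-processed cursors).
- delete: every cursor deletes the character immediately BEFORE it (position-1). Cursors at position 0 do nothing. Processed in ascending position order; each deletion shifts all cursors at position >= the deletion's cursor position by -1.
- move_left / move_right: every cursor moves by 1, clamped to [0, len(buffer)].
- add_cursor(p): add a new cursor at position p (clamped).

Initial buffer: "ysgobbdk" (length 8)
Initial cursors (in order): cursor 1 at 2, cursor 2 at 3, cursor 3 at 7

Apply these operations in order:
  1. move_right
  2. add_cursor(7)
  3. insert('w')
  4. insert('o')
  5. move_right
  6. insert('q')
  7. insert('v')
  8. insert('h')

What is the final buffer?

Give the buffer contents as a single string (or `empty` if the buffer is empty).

After op 1 (move_right): buffer="ysgobbdk" (len 8), cursors c1@3 c2@4 c3@8, authorship ........
After op 2 (add_cursor(7)): buffer="ysgobbdk" (len 8), cursors c1@3 c2@4 c4@7 c3@8, authorship ........
After op 3 (insert('w')): buffer="ysgwowbbdwkw" (len 12), cursors c1@4 c2@6 c4@10 c3@12, authorship ...1.2...4.3
After op 4 (insert('o')): buffer="ysgwoowobbdwokwo" (len 16), cursors c1@5 c2@8 c4@13 c3@16, authorship ...11.22...44.33
After op 5 (move_right): buffer="ysgwoowobbdwokwo" (len 16), cursors c1@6 c2@9 c4@14 c3@16, authorship ...11.22...44.33
After op 6 (insert('q')): buffer="ysgwooqwobqbdwokqwoq" (len 20), cursors c1@7 c2@11 c4@17 c3@20, authorship ...11.122.2..44.4333
After op 7 (insert('v')): buffer="ysgwooqvwobqvbdwokqvwoqv" (len 24), cursors c1@8 c2@13 c4@20 c3@24, authorship ...11.1122.22..44.443333
After op 8 (insert('h')): buffer="ysgwooqvhwobqvhbdwokqvhwoqvh" (len 28), cursors c1@9 c2@15 c4@23 c3@28, authorship ...11.11122.222..44.44433333

Answer: ysgwooqvhwobqvhbdwokqvhwoqvh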